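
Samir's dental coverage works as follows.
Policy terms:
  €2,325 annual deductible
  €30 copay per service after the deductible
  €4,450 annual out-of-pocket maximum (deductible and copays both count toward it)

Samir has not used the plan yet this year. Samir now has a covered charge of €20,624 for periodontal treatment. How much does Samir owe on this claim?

€2,355

The full €2,325 deductible is still open; €2,325 of this bill applies to it.
After the €2,325 deductible portion, €20,624 − €2,325 = €18,299 is subject to the copay.
Copay on this service: €30.
Patient responsibility before any cap: €2,325 + €30 = €2,355.
Cumulative spending €0 + €2,355 = €2,355 stays under the €4,450 maximum.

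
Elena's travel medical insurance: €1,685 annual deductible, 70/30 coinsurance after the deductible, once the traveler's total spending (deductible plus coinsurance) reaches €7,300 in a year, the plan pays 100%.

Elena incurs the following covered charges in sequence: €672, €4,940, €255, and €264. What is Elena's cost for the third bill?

#1 (€672): fully absorbed by the deductible. Traveler owes €672 (running OOP €672).
#2 (€4,940): €1,013 to deductible, leaving €3,927; traveler's 30% is €1,178.10. Traveler pays €2,191.10; OOP now €2,863.10.
#3 (€255): 30% coinsurance on €255 = €76.50. Traveler pays €76.50; OOP now €2,939.60.

€76.50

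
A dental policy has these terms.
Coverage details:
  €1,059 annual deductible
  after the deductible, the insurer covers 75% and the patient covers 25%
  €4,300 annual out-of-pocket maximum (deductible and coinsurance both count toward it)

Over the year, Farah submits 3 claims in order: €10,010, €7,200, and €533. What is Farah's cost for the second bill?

€1,003.25

#1 (€10,010): €1,059 to deductible, leaving €8,951; coinsurance €8,951 × 25% = €2,237.75. Patient pays €3,296.75; OOP now €3,296.75.
#2 (€7,200): deductible met; 25% of €7,200 = €1,800. That would push OOP to €5,096.75, over the €4,300 cap, so patient pays €4,300 − €3,296.75 = €1,003.25.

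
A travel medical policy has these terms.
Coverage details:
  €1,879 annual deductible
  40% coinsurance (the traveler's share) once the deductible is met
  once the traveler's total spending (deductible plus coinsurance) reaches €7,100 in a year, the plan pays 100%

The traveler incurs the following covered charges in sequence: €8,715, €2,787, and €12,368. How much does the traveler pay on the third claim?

€1,371.80

#1 (€8,715): €1,879 to deductible, leaving €6,836; 40% of €6,836 = €2,734.40. Traveler owes €4,613.40 (running OOP €4,613.40).
#2 (€2,787): deductible already satisfied, so traveler's share is 40% × €2,787 = €1,114.80. Traveler pays €1,114.80; OOP now €5,728.20.
#3 (€12,368): deductible already satisfied, so traveler's share is 40% × €12,368 = €4,947.20. OOP would hit €10,675.40 > €7,100, so the cap limits the traveler to €7,100 − €5,728.20 = €1,371.80.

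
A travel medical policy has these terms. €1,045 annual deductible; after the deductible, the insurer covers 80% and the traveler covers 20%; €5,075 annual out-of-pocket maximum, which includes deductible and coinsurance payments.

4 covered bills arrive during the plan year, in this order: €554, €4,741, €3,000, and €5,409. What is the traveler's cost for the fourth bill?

€1,081.80

Claim 1 — €554: fully absorbed by the deductible. Traveler pays €554; OOP now €554.
Claim 2 — €4,741: €491 finishes the deductible; €4,250 goes to coinsurance; traveler's 20% is €850. Cost to traveler: €1,341. OOP to date €1,895.
Claim 3 — €3,000: 20% coinsurance on €3,000 = €600. Traveler pays €600; OOP now €2,495.
Claim 4 — €5,409: deductible already satisfied, so traveler's share is 20% × €5,409 = €1,081.80. Traveler pays €1,081.80; OOP now €3,576.80.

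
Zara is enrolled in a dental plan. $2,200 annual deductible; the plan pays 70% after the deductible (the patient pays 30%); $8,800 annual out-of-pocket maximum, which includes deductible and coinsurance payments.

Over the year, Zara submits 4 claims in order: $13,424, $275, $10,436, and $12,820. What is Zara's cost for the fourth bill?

$19.50

Claim 1 ($13,424): deductible takes $2,200, $11,224 remains; patient's 30% is $3,367.20. Patient owes $5,567.20 (running OOP $5,567.20).
Claim 2 ($275): 30% coinsurance on $275 = $82.50. Patient pays $82.50; OOP now $5,649.70.
Claim 3 ($10,436): deductible already satisfied, so patient's share is 30% × $10,436 = $3,130.80. Patient pays $3,130.80; OOP now $8,780.50.
Claim 4 ($12,820): deductible already satisfied, so patient's share is 30% × $12,820 = $3,846. Adding that to $8,780.50 gives $12,626.50, past the $8,800 cap; patient pays only $8,800 − $8,780.50 = $19.50.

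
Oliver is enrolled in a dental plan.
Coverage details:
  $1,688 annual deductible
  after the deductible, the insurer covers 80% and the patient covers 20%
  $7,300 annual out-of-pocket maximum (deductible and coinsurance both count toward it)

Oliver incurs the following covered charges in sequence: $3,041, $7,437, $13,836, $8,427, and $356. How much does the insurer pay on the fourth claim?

Bill 1, $3,041: $1,688 finishes the deductible; $1,353 goes to coinsurance; coinsurance $1,353 × 20% = $270.60. Cost to patient: $1,958.60. OOP to date $1,958.60. Plan pays $3,041 − $1,958.60 = $1,082.40.
Bill 2, $7,437: deductible met; 20% of $7,437 = $1,487.40. Cost to patient: $1,487.40. OOP to date $3,446. Plan pays $7,437 − $1,487.40 = $5,949.60.
Bill 3, $13,836: deductible met; 20% of $13,836 = $2,767.20. Patient owes $2,767.20 (running OOP $6,213.20). Plan pays $13,836 − $2,767.20 = $11,068.80.
Bill 4, $8,427: 20% coinsurance on $8,427 = $1,685.40. OOP would hit $7,898.60 > $7,300, so the cap limits the patient to $7,300 − $6,213.20 = $1,086.80. Plan pays $8,427 − $1,086.80 = $7,340.20.

$7,340.20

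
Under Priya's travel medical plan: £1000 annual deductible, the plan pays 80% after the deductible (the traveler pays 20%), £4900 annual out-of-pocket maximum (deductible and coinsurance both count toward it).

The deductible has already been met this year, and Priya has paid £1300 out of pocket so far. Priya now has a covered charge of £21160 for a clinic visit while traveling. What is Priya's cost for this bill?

With the deductible met, the entire £21160 is subject to coinsurance.
20% of £21160 = £4232 falls to the traveler.
Year-to-date out-of-pocket would reach £1300 + £4232 = £5532, above the £4900 maximum, so the traveler pays only £4900 − £1300 = £3600.

£3600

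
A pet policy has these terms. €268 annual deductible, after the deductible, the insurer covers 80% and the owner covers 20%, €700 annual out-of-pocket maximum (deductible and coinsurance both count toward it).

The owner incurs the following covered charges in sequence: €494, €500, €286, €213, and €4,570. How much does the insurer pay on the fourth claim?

€170.40

Claim 1 (€494): €268 to deductible, leaving €226; coinsurance €226 × 20% = €45.20. Owner owes €313.20 (running OOP €313.20). Insurer: €494 − €313.20 = €180.80.
Claim 2 (€500): deductible met; 20% of €500 = €100. Owner owes €100 (running OOP €413.20). Insurer: €500 − €100 = €400.
Claim 3 (€286): deductible already satisfied, so owner's share is 20% × €286 = €57.20. Owner pays €57.20; OOP now €470.40. Insurer: €286 − €57.20 = €228.80.
Claim 4 (€213): deductible met; 20% of €213 = €42.60. Owner owes €42.60 (running OOP €513). Insurer: €213 − €42.60 = €170.40.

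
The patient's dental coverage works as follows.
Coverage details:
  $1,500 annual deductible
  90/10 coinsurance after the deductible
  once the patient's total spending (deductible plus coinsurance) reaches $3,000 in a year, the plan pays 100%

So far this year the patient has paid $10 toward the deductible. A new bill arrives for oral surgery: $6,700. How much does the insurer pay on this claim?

$10 of the $1,500 deductible is already met, leaving $1,490.
After the $1,490 deductible portion, $6,700 − $1,490 = $5,210 is subject to coinsurance.
10% of $5,210 = $521 falls to the patient.
So the patient owes $1,490 + $521 = $2,011 before any cap.
Cumulative spending $10 + $2,011 = $2,021 stays under the $3,000 maximum.
The insurer covers the remainder: $6,700 − $2,011 = $4,689.

$4,689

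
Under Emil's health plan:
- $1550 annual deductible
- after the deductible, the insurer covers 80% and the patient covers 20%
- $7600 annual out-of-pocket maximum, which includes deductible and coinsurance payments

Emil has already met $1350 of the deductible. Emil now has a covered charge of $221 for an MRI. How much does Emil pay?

Remaining deductible: $1550 − $1350 = $200.
After the $200 deductible portion, $221 − $200 = $21 is subject to coinsurance.
Coinsurance: $21 × 20% = $4.20.
Patient responsibility before any cap: $200 + $4.20 = $204.20.
Cumulative spending $1350 + $204.20 = $1554.20 stays under the $7600 maximum.

$204.20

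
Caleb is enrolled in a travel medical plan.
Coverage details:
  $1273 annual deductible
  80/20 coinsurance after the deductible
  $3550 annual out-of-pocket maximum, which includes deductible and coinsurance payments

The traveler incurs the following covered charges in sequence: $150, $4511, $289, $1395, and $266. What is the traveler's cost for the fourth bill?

$279

Bill 1, $150: fully absorbed by the deductible. Traveler owes $150 (running OOP $150).
Bill 2, $4511: deductible takes $1123, $3388 remains; coinsurance $3388 × 20% = $677.60. Cost to traveler: $1800.60. OOP to date $1950.60.
Bill 3, $289: deductible met; 20% of $289 = $57.80. Traveler owes $57.80 (running OOP $2008.40).
Bill 4, $1395: deductible met; 20% of $1395 = $279. Cost to traveler: $279. OOP to date $2287.40.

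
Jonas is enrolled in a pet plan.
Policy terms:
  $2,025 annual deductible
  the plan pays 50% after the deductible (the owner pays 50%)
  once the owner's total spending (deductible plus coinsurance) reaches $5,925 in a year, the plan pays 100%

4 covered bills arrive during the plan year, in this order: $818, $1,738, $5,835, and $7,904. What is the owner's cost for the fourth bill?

#1 ($818): entire amount goes to the deductible. Cost to owner: $818. OOP to date $818.
#2 ($1,738): deductible takes $1,207, $531 remains; 50% of $531 = $265.50. Owner pays $1,472.50; OOP now $2,290.50.
#3 ($5,835): deductible met; 50% of $5,835 = $2,917.50. Owner pays $2,917.50; OOP now $5,208.
#4 ($7,904): deductible already satisfied, so owner's share is 50% × $7,904 = $3,952. OOP would hit $9,160 > $5,925, so the cap limits the owner to $5,925 − $5,208 = $717.

$717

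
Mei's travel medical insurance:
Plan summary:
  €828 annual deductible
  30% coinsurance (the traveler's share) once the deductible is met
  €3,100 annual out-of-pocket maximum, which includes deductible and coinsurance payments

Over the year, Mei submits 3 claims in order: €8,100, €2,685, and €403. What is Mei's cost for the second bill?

Claim 1 (€8,100): deductible takes €828, €7,272 remains; coinsurance €7,272 × 30% = €2,181.60. Traveler pays €3,009.60; OOP now €3,009.60.
Claim 2 (€2,685): deductible already satisfied, so traveler's share is 30% × €2,685 = €805.50. Adding that to €3,009.60 gives €3,815.10, past the €3,100 cap; traveler pays only €3,100 − €3,009.60 = €90.40.

€90.40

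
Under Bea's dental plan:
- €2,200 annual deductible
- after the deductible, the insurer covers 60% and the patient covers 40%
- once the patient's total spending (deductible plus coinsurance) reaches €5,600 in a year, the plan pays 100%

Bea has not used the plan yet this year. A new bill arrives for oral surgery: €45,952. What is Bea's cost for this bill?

Nothing has been paid toward the €2,200 deductible, so the first €2,200 of this charge is applied there.
That leaves €45,952 − €2,200 = €43,752 for coinsurance.
40% of €43,752 = €17,500.80 falls to the patient.
So the patient owes €2,200 + €17,500.80 = €19,700.80 before any cap.
That would bring total out-of-pocket to €19,700.80, past the €5,600 cap. The patient is capped at €5,600 − €0 = €5,600 on this claim.

€5,600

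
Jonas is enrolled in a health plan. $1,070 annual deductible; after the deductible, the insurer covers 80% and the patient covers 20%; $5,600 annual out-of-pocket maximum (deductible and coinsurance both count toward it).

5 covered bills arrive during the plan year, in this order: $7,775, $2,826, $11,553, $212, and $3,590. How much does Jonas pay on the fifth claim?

Claim 1 ($7,775): $1,070 finishes the deductible; $6,705 goes to coinsurance; patient's 20% is $1,341. Patient pays $2,411; OOP now $2,411.
Claim 2 ($2,826): deductible met; 20% of $2,826 = $565.20. Patient pays $565.20; OOP now $2,976.20.
Claim 3 ($11,553): 20% coinsurance on $11,553 = $2,310.60. Patient owes $2,310.60 (running OOP $5,286.80).
Claim 4 ($212): deductible met; 20% of $212 = $42.40. Cost to patient: $42.40. OOP to date $5,329.20.
Claim 5 ($3,590): deductible met; 20% of $3,590 = $718. OOP would hit $6,047.20 > $5,600, so the cap limits the patient to $5,600 − $5,329.20 = $270.80.

$270.80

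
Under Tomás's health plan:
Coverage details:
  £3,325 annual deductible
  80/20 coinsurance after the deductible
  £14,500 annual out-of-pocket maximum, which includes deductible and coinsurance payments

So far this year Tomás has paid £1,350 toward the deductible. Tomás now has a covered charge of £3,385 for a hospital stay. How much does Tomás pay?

Deductible still to meet: £3,325 − £1,350 = £1,975.
After the £1,975 deductible portion, £3,385 − £1,975 = £1,410 is subject to coinsurance.
20% of £1,410 = £282 falls to the patient.
That puts the patient's cost at £1,975 + £282 = £2,257 before any cap.
Year-to-date out-of-pocket becomes £1,350 + £2,257 = £3,607, still under the £14,500 maximum, so no cap applies.

£2,257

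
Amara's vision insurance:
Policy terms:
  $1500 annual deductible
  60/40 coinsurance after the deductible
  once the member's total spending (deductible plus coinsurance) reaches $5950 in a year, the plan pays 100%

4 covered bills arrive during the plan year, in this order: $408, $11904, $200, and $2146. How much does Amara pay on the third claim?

$80

Claim 1 — $408: fully absorbed by the deductible. Member pays $408; OOP now $408.
Claim 2 — $11904: deductible takes $1092, $10812 remains; 40% of $10812 = $4324.80. Member owes $5416.80 (running OOP $5824.80).
Claim 3 — $200: 40% coinsurance on $200 = $80. Member pays $80; OOP now $5904.80.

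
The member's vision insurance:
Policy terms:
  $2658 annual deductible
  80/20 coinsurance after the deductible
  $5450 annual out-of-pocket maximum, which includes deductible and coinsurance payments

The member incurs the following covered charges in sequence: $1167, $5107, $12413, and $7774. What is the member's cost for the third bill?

$2068.80

Claim 1 — $1167: fully absorbed by the deductible. Member owes $1167 (running OOP $1167).
Claim 2 — $5107: $1491 to deductible, leaving $3616; member's 20% is $723.20. Cost to member: $2214.20. OOP to date $3381.20.
Claim 3 — $12413: deductible met; 20% of $12413 = $2482.60. OOP would hit $5863.80 > $5450, so the cap limits the member to $5450 − $3381.20 = $2068.80.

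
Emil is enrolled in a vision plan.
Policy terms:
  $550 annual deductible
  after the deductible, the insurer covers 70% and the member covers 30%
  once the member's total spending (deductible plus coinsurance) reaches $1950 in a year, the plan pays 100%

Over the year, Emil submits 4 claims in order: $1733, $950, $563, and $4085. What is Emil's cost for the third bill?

Bill 1, $1733: deductible takes $550, $1183 remains; member's 30% is $354.90. Cost to member: $904.90. OOP to date $904.90.
Bill 2, $950: 30% coinsurance on $950 = $285. Member pays $285; OOP now $1189.90.
Bill 3, $563: deductible already satisfied, so member's share is 30% × $563 = $168.90. Member owes $168.90 (running OOP $1358.80).

$168.90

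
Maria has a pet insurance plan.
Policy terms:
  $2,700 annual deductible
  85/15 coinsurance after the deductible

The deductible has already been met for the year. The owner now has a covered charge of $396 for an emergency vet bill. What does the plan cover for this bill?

$336.60

With the deductible met, the entire $396 is subject to coinsurance.
15% of $396 = $59.40 falls to the owner.
Insurer pays the balance: $396 − $59.40 = $336.60.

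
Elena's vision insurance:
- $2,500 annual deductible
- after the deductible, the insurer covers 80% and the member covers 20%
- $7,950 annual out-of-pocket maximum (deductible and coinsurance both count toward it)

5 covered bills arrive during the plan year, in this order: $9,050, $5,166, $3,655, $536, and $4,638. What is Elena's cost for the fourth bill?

Bill 1, $9,050: $2,500 finishes the deductible; $6,550 goes to coinsurance; 20% of $6,550 = $1,310. Member owes $3,810 (running OOP $3,810).
Bill 2, $5,166: deductible met; 20% of $5,166 = $1,033.20. Cost to member: $1,033.20. OOP to date $4,843.20.
Bill 3, $3,655: 20% coinsurance on $3,655 = $731. Member owes $731 (running OOP $5,574.20).
Bill 4, $536: deductible met; 20% of $536 = $107.20. Member pays $107.20; OOP now $5,681.40.

$107.20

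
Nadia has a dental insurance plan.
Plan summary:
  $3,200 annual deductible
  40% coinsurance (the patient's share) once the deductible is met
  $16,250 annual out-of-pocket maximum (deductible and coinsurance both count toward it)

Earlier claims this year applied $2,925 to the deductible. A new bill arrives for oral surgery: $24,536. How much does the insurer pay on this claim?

$14,556.60

Remaining deductible: $3,200 − $2,925 = $275.
After the $275 deductible portion, $24,536 − $275 = $24,261 is subject to coinsurance.
40% of $24,261 = $9,704.40 falls to the patient.
Patient responsibility before any cap: $275 + $9,704.40 = $9,979.40.
Cumulative spending $2,925 + $9,979.40 = $12,904.40 stays under the $16,250 maximum.
The plan picks up $24,536 − $9,979.40 = $14,556.60.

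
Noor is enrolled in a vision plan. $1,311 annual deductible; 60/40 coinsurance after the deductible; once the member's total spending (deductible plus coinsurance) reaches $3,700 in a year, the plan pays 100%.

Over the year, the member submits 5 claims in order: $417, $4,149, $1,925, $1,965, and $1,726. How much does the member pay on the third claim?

#1 ($417): all of it applies to the deductible. Member pays $417; OOP now $417.
#2 ($4,149): deductible takes $894, $3,255 remains; member's 40% is $1,302. Member pays $2,196; OOP now $2,613.
#3 ($1,925): deductible already satisfied, so member's share is 40% × $1,925 = $770. Member pays $770; OOP now $3,383.

$770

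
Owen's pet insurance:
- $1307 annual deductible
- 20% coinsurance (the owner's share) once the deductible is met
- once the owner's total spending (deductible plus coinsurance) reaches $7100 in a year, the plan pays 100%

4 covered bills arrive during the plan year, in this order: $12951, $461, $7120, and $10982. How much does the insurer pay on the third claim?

Claim 1 ($12951): $1307 to deductible, leaving $11644; coinsurance $11644 × 20% = $2328.80. Cost to owner: $3635.80. OOP to date $3635.80. Insurer: $12951 − $3635.80 = $9315.20.
Claim 2 ($461): 20% coinsurance on $461 = $92.20. Owner pays $92.20; OOP now $3728. Plan pays $461 − $92.20 = $368.80.
Claim 3 ($7120): 20% coinsurance on $7120 = $1424. Owner owes $1424 (running OOP $5152). Plan pays $7120 − $1424 = $5696.

$5696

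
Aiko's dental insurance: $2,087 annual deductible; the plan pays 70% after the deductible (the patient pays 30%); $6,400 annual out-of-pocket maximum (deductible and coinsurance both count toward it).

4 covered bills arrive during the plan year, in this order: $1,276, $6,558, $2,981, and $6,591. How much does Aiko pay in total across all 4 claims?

Claim 1 — $1,276: fully absorbed by the deductible. Cost to patient: $1,276. OOP to date $1,276.
Claim 2 — $6,558: deductible takes $811, $5,747 remains; coinsurance $5,747 × 30% = $1,724.10. Patient pays $2,535.10; OOP now $3,811.10.
Claim 3 — $2,981: 30% coinsurance on $2,981 = $894.30. Patient owes $894.30 (running OOP $4,705.40).
Claim 4 — $6,591: 30% coinsurance on $6,591 = $1,977.30. OOP would hit $6,682.70 > $6,400, so the cap limits the patient to $6,400 − $4,705.40 = $1,694.60.
Summing the patient's payments: $1,276 + $2,535.10 + $894.30 + $1,694.60 = $6,400.

$6,400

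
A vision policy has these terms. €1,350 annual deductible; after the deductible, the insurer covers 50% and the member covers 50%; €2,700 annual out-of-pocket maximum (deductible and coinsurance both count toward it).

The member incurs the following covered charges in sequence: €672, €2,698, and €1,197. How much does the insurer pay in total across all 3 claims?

€1,867

Claim 1 (€672): entire amount goes to the deductible. Cost to member: €672. OOP to date €672. Plan pays €672 − €672 = €0.
Claim 2 (€2,698): €678 to deductible, leaving €2,020; coinsurance €2,020 × 50% = €1,010. Member owes €1,688 (running OOP €2,360). Insurer: €2,698 − €1,688 = €1,010.
Claim 3 (€1,197): deductible met; 50% of €1,197 = €598.50. Adding that to €2,360 gives €2,958.50, past the €2,700 cap; member pays only €2,700 − €2,360 = €340. Insurer: €1,197 − €340 = €857.
Insurer total = bills − member's total = €4,567 − €2,700 = €1,867.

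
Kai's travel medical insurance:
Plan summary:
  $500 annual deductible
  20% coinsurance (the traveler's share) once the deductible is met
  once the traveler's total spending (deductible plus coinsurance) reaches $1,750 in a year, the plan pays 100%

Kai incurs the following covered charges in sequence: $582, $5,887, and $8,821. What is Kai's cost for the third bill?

$56.20

Claim 1 — $582: $500 to deductible, leaving $82; coinsurance $82 × 20% = $16.40. Traveler owes $516.40 (running OOP $516.40).
Claim 2 — $5,887: 20% coinsurance on $5,887 = $1,177.40. Traveler owes $1,177.40 (running OOP $1,693.80).
Claim 3 — $8,821: deductible met; 20% of $8,821 = $1,764.20. That would push OOP to $3,458, over the $1,750 cap, so traveler pays $1,750 − $1,693.80 = $56.20.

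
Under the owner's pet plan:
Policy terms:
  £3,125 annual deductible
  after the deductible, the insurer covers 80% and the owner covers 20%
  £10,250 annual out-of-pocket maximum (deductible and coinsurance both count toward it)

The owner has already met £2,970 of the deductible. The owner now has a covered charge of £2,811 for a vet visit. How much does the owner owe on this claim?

Remaining deductible: £3,125 − £2,970 = £155.
That leaves £2,811 − £155 = £2,656 for coinsurance.
Owner's 20% share of £2,656 is £531.20.
That puts the owner's cost at £155 + £531.20 = £686.20 before any cap.
Year-to-date out-of-pocket becomes £2,970 + £686.20 = £3,656.20, still under the £10,250 maximum, so no cap applies.

£686.20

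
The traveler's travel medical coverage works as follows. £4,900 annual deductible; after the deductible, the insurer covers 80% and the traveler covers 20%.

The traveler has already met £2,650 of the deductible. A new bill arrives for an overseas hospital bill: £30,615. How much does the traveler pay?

£2,650 of the £4,900 deductible is already met, leaving £2,250.
The remaining £28,365 (= £30,615 − £2,250) moves to coinsurance.
Coinsurance: £28,365 × 20% = £5,673.
That puts the traveler's cost at £2,250 + £5,673 = £7,923.

£7,923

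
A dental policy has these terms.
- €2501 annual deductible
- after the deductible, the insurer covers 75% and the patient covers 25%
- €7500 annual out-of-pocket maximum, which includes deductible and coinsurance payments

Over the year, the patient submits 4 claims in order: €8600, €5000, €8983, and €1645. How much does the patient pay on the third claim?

Claim 1 (€8600): €2501 finishes the deductible; €6099 goes to coinsurance; 25% of €6099 = €1524.75. Patient owes €4025.75 (running OOP €4025.75).
Claim 2 (€5000): 25% coinsurance on €5000 = €1250. Cost to patient: €1250. OOP to date €5275.75.
Claim 3 (€8983): deductible already satisfied, so patient's share is 25% × €8983 = €2245.75. OOP would hit €7521.50 > €7500, so the cap limits the patient to €7500 − €5275.75 = €2224.25.

€2224.25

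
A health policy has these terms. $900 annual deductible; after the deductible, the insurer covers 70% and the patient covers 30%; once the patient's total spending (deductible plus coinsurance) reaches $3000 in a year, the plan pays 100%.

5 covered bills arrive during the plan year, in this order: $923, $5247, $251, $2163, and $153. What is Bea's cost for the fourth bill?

$443.70

#1 ($923): deductible takes $900, $23 remains; patient's 30% is $6.90. Patient pays $906.90; OOP now $906.90.
#2 ($5247): deductible already satisfied, so patient's share is 30% × $5247 = $1574.10. Cost to patient: $1574.10. OOP to date $2481.
#3 ($251): deductible already satisfied, so patient's share is 30% × $251 = $75.30. Patient pays $75.30; OOP now $2556.30.
#4 ($2163): deductible already satisfied, so patient's share is 30% × $2163 = $648.90. OOP would hit $3205.20 > $3000, so the cap limits the patient to $3000 − $2556.30 = $443.70.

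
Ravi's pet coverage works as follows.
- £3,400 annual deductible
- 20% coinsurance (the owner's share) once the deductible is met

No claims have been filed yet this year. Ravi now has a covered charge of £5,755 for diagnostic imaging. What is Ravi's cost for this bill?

£3,871

The full £3,400 deductible is still open; £3,400 of this bill applies to it.
After the £3,400 deductible portion, £5,755 − £3,400 = £2,355 is subject to coinsurance.
Coinsurance: £2,355 × 20% = £471.
Owner responsibility: £3,400 + £471 = £3,871.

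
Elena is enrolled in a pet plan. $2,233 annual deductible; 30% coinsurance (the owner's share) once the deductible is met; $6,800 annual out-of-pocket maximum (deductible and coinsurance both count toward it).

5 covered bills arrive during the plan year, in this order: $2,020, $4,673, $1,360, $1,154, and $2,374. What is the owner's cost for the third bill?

Claim 1 — $2,020: all of it applies to the deductible. Owner owes $2,020 (running OOP $2,020).
Claim 2 — $4,673: $213 to deductible, leaving $4,460; 30% of $4,460 = $1,338. Cost to owner: $1,551. OOP to date $3,571.
Claim 3 — $1,360: deductible met; 30% of $1,360 = $408. Owner owes $408 (running OOP $3,979).

$408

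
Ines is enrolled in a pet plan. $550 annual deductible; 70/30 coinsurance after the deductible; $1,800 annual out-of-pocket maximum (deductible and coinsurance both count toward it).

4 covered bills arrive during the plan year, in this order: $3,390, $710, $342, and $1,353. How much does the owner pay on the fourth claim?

#1 ($3,390): $550 finishes the deductible; $2,840 goes to coinsurance; owner's 30% is $852. Owner owes $1,402 (running OOP $1,402).
#2 ($710): deductible met; 30% of $710 = $213. Owner pays $213; OOP now $1,615.
#3 ($342): 30% coinsurance on $342 = $102.60. Cost to owner: $102.60. OOP to date $1,717.60.
#4 ($1,353): deductible met; 30% of $1,353 = $405.90. OOP would hit $2,123.50 > $1,800, so the cap limits the owner to $1,800 − $1,717.60 = $82.40.

$82.40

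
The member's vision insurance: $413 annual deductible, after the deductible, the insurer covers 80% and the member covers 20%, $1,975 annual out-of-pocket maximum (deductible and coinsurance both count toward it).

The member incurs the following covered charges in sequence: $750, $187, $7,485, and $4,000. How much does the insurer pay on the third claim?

$6,027.80

Bill 1, $750: $413 finishes the deductible; $337 goes to coinsurance; coinsurance $337 × 20% = $67.40. Member pays $480.40; OOP now $480.40. Plan pays $750 − $480.40 = $269.60.
Bill 2, $187: 20% coinsurance on $187 = $37.40. Member owes $37.40 (running OOP $517.80). Insurer: $187 − $37.40 = $149.60.
Bill 3, $7,485: deductible already satisfied, so member's share is 20% × $7,485 = $1,497. OOP would hit $2,014.80 > $1,975, so the cap limits the member to $1,975 − $517.80 = $1,457.20. Plan pays $7,485 − $1,457.20 = $6,027.80.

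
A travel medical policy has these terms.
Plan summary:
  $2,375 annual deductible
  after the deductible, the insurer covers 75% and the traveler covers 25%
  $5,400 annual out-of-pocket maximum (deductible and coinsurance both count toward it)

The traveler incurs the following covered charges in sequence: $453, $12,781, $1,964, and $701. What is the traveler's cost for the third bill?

#1 ($453): entire amount goes to the deductible. Traveler pays $453; OOP now $453.
#2 ($12,781): $1,922 finishes the deductible; $10,859 goes to coinsurance; 25% of $10,859 = $2,714.75. Traveler owes $4,636.75 (running OOP $5,089.75).
#3 ($1,964): 25% coinsurance on $1,964 = $491. OOP would hit $5,580.75 > $5,400, so the cap limits the traveler to $5,400 − $5,089.75 = $310.25.

$310.25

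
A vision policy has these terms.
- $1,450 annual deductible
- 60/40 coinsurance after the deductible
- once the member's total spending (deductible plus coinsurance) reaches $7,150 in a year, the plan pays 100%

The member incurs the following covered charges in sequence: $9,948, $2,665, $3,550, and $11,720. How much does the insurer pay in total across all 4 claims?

$20,733

Claim 1 — $9,948: deductible takes $1,450, $8,498 remains; member's 40% is $3,399.20. Member owes $4,849.20 (running OOP $4,849.20). Insurer: $9,948 − $4,849.20 = $5,098.80.
Claim 2 — $2,665: 40% coinsurance on $2,665 = $1,066. Cost to member: $1,066. OOP to date $5,915.20. Plan pays $2,665 − $1,066 = $1,599.
Claim 3 — $3,550: deductible already satisfied, so member's share is 40% × $3,550 = $1,420. That would push OOP to $7,335.20, over the $7,150 cap, so member pays $7,150 − $5,915.20 = $1,234.80. Insurer: $3,550 − $1,234.80 = $2,315.20.
Claim 4 — $11,720: 40% coinsurance on $11,720 = $4,688. OOP would hit $11,838 > $7,150, so the cap limits the member to $7,150 − $7,150 = $0. Insurer: $11,720 − $0 = $11,720.
Insurer total = bills − member's total = $27,883 − $7,150 = $20,733.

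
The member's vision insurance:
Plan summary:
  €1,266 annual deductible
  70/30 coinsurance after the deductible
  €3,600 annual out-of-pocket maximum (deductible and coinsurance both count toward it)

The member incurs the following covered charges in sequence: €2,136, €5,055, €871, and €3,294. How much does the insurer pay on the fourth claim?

Claim 1 — €2,136: €1,266 to deductible, leaving €870; 30% of €870 = €261. Member owes €1,527 (running OOP €1,527). Insurer: €2,136 − €1,527 = €609.
Claim 2 — €5,055: deductible already satisfied, so member's share is 30% × €5,055 = €1,516.50. Cost to member: €1,516.50. OOP to date €3,043.50. Plan pays €5,055 − €1,516.50 = €3,538.50.
Claim 3 — €871: 30% coinsurance on €871 = €261.30. Member owes €261.30 (running OOP €3,304.80). Plan pays €871 − €261.30 = €609.70.
Claim 4 — €3,294: deductible met; 30% of €3,294 = €988.20. That would push OOP to €4,293, over the €3,600 cap, so member pays €3,600 − €3,304.80 = €295.20. Insurer: €3,294 − €295.20 = €2,998.80.

€2,998.80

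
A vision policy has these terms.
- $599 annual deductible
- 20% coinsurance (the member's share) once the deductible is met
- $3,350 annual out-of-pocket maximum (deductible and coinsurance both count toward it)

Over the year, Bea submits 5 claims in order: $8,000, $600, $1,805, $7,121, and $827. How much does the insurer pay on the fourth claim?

Bill 1, $8,000: $599 finishes the deductible; $7,401 goes to coinsurance; 20% of $7,401 = $1,480.20. Cost to member: $2,079.20. OOP to date $2,079.20. Plan pays $8,000 − $2,079.20 = $5,920.80.
Bill 2, $600: deductible already satisfied, so member's share is 20% × $600 = $120. Member owes $120 (running OOP $2,199.20). Insurer: $600 − $120 = $480.
Bill 3, $1,805: deductible already satisfied, so member's share is 20% × $1,805 = $361. Member pays $361; OOP now $2,560.20. Plan pays $1,805 − $361 = $1,444.
Bill 4, $7,121: deductible met; 20% of $7,121 = $1,424.20. Adding that to $2,560.20 gives $3,984.40, past the $3,350 cap; member pays only $3,350 − $2,560.20 = $789.80. Plan pays $7,121 − $789.80 = $6,331.20.

$6,331.20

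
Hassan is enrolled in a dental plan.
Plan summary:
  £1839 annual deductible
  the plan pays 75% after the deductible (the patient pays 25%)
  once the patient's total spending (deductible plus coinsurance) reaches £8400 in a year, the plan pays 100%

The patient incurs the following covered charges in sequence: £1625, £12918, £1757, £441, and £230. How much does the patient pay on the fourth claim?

£110.25

Claim 1 — £1625: all of it applies to the deductible. Patient owes £1625 (running OOP £1625).
Claim 2 — £12918: £214 finishes the deductible; £12704 goes to coinsurance; 25% of £12704 = £3176. Cost to patient: £3390. OOP to date £5015.
Claim 3 — £1757: deductible met; 25% of £1757 = £439.25. Cost to patient: £439.25. OOP to date £5454.25.
Claim 4 — £441: 25% coinsurance on £441 = £110.25. Cost to patient: £110.25. OOP to date £5564.50.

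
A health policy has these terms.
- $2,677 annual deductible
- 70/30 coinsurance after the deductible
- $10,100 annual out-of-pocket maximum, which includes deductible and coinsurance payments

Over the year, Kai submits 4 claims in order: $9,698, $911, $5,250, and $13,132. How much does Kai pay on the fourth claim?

#1 ($9,698): $2,677 finishes the deductible; $7,021 goes to coinsurance; coinsurance $7,021 × 30% = $2,106.30. Cost to patient: $4,783.30. OOP to date $4,783.30.
#2 ($911): deductible met; 30% of $911 = $273.30. Cost to patient: $273.30. OOP to date $5,056.60.
#3 ($5,250): 30% coinsurance on $5,250 = $1,575. Cost to patient: $1,575. OOP to date $6,631.60.
#4 ($13,132): deductible met; 30% of $13,132 = $3,939.60. OOP would hit $10,571.20 > $10,100, so the cap limits the patient to $10,100 − $6,631.60 = $3,468.40.

$3,468.40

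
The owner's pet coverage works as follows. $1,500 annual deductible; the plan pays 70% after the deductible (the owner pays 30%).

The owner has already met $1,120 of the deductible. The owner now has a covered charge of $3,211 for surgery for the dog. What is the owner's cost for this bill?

$1,120 of the $1,500 deductible is already met, leaving $380.
The remaining $2,831 (= $3,211 − $380) moves to coinsurance.
30% of $2,831 = $849.30 falls to the owner.
Owner responsibility: $380 + $849.30 = $1,229.30.

$1,229.30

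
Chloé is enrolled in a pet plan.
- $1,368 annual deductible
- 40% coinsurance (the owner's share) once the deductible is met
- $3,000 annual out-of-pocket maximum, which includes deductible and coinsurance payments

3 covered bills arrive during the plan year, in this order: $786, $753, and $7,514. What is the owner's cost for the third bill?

Bill 1, $786: fully absorbed by the deductible. Cost to owner: $786. OOP to date $786.
Bill 2, $753: $582 finishes the deductible; $171 goes to coinsurance; owner's 40% is $68.40. Cost to owner: $650.40. OOP to date $1,436.40.
Bill 3, $7,514: 40% coinsurance on $7,514 = $3,005.60. Adding that to $1,436.40 gives $4,442, past the $3,000 cap; owner pays only $3,000 − $1,436.40 = $1,563.60.

$1,563.60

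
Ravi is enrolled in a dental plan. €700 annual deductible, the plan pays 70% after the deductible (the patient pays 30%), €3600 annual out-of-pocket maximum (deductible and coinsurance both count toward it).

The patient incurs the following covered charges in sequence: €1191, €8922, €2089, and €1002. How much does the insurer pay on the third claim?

Bill 1, €1191: €700 to deductible, leaving €491; patient's 30% is €147.30. Patient pays €847.30; OOP now €847.30. Insurer: €1191 − €847.30 = €343.70.
Bill 2, €8922: 30% coinsurance on €8922 = €2676.60. Patient pays €2676.60; OOP now €3523.90. Plan pays €8922 − €2676.60 = €6245.40.
Bill 3, €2089: deductible already satisfied, so patient's share is 30% × €2089 = €626.70. That would push OOP to €4150.60, over the €3600 cap, so patient pays €3600 − €3523.90 = €76.10. Plan pays €2089 − €76.10 = €2012.90.

€2012.90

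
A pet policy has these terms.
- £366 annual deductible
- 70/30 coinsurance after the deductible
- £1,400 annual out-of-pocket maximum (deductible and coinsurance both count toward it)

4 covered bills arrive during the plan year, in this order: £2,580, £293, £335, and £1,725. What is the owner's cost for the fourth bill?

£181.40

Bill 1, £2,580: £366 finishes the deductible; £2,214 goes to coinsurance; 30% of £2,214 = £664.20. Cost to owner: £1,030.20. OOP to date £1,030.20.
Bill 2, £293: deductible already satisfied, so owner's share is 30% × £293 = £87.90. Cost to owner: £87.90. OOP to date £1,118.10.
Bill 3, £335: deductible met; 30% of £335 = £100.50. Cost to owner: £100.50. OOP to date £1,218.60.
Bill 4, £1,725: 30% coinsurance on £1,725 = £517.50. Adding that to £1,218.60 gives £1,736.10, past the £1,400 cap; owner pays only £1,400 − £1,218.60 = £181.40.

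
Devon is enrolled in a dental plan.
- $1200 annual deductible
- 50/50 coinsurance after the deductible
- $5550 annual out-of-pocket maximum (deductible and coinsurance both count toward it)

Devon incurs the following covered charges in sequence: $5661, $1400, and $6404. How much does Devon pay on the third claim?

Claim 1 ($5661): $1200 finishes the deductible; $4461 goes to coinsurance; coinsurance $4461 × 50% = $2230.50. Patient owes $3430.50 (running OOP $3430.50).
Claim 2 ($1400): deductible met; 50% of $1400 = $700. Patient owes $700 (running OOP $4130.50).
Claim 3 ($6404): 50% coinsurance on $6404 = $3202. That would push OOP to $7332.50, over the $5550 cap, so patient pays $5550 − $4130.50 = $1419.50.

$1419.50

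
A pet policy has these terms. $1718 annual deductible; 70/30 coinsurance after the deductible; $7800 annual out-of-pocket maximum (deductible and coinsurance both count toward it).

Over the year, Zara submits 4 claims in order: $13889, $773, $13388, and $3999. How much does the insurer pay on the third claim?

#1 ($13889): deductible takes $1718, $12171 remains; coinsurance $12171 × 30% = $3651.30. Cost to owner: $5369.30. OOP to date $5369.30. Plan pays $13889 − $5369.30 = $8519.70.
#2 ($773): deductible already satisfied, so owner's share is 30% × $773 = $231.90. Cost to owner: $231.90. OOP to date $5601.20. Insurer: $773 − $231.90 = $541.10.
#3 ($13388): deductible already satisfied, so owner's share is 30% × $13388 = $4016.40. That would push OOP to $9617.60, over the $7800 cap, so owner pays $7800 − $5601.20 = $2198.80. Plan pays $13388 − $2198.80 = $11189.20.

$11189.20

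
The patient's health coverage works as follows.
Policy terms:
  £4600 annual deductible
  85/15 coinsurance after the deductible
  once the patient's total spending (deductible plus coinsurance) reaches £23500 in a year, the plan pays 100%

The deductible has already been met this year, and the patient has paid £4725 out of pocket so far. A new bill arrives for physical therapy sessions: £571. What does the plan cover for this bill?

The deductible is already satisfied, so the full bill goes to coinsurance.
Coinsurance: £571 × 15% = £85.65.
Year-to-date out-of-pocket becomes £4725 + £85.65 = £4810.65, still under the £23500 maximum, so no cap applies.
The insurer covers the remainder: £571 − £85.65 = £485.35.

£485.35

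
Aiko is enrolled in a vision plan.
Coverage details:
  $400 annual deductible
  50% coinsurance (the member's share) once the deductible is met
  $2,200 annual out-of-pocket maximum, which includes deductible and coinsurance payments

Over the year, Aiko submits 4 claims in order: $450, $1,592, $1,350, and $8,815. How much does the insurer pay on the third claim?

$675

#1 ($450): $400 to deductible, leaving $50; coinsurance $50 × 50% = $25. Member pays $425; OOP now $425. Plan pays $450 − $425 = $25.
#2 ($1,592): deductible met; 50% of $1,592 = $796. Cost to member: $796. OOP to date $1,221. Plan pays $1,592 − $796 = $796.
#3 ($1,350): 50% coinsurance on $1,350 = $675. Cost to member: $675. OOP to date $1,896. Plan pays $1,350 − $675 = $675.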